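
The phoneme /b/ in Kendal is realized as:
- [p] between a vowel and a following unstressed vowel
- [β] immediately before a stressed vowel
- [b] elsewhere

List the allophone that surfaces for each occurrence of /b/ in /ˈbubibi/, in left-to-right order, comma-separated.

Occurrence 1 (position 1): immediately before a stressed vowel → [β].
Occurrence 2 (position 3): between a vowel and a following unstressed vowel → [p].
Occurrence 3 (position 5): between a vowel and a following unstressed vowel → [p].

[β], [p], [p]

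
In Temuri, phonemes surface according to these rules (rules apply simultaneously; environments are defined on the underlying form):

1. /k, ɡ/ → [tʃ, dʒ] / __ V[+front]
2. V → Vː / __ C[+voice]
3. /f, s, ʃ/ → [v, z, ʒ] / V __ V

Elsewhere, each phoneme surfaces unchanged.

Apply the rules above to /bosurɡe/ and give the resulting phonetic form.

/o/ (between /b/ and /s/) is in the target of rule 2 but the environment (before a voiced consonant) is not met → [o].
Rule 3 applies to /s/ (between /o/ and /u/: between two vowels) → [z].
/u/ (between /s/ and /r/) occurs before a voiced consonant → [uː] by rule 2.
/ɡ/ meets the environment for rule 1 (before a front vowel) → [dʒ].
/e/ (word-final): rule 2 targets it, but not before a voiced consonant → unchanged [e].

[bozuːrdʒe]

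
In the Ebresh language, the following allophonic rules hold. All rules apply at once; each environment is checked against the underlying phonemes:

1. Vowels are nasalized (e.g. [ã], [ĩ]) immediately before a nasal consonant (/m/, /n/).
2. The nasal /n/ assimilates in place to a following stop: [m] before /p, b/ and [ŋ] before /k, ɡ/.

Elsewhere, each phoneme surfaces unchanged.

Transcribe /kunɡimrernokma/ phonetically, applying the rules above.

[kũŋɡĩmrernokma]

/k/ (word-initial): no rule targets it → [k].
/u/ (between /k/ and /n/): before a nasal consonant, so rule 1 applies → [ũ].
/n/ — between /u/ and /ɡ/, before a labial or velar stop — surfaces as [ŋ] (rule 2).
/ɡ/ (between /n/ and /i/) is unaffected → [ɡ].
/i/ (between /ɡ/ and /m/): before a nasal consonant, so rule 1 applies → [ĩ].
/m/ (between /i/ and /r/) is unaffected → [m].
/r/ stays [r].
/e/ (between /r/ and /r/) is in the target of rule 1 but the environment (before a nasal consonant) is not met → [e].
/r/ (between /e/ and /n/) is unaffected → [r].
/n/ (between /r/ and /o/): rule 2 targets it, but not before a labial or velar stop → unchanged [n].
/o/ (between /n/ and /k/) fails the environment for rule 1, so it stays [o].
/k/ — not in any rule's target class → [k].
/m/ stays [m].
/a/ (word-final) is in the target of rule 1 but the environment (before a nasal consonant) is not met → [a].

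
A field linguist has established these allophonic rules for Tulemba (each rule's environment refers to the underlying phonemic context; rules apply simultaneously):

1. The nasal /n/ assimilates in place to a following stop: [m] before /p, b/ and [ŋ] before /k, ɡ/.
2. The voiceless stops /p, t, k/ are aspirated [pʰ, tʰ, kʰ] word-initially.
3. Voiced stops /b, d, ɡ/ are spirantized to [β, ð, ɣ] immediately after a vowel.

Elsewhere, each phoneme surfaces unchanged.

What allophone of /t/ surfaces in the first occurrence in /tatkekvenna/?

/t/ (word-initial) occurs word-initially → [tʰ] by rule 2.

[tʰ]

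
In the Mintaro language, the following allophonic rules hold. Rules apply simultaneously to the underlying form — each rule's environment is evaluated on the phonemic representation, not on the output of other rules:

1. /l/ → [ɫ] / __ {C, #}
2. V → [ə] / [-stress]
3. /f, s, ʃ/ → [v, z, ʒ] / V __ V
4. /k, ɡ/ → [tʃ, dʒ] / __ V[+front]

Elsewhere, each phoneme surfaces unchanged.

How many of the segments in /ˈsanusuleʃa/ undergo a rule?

Segments that undergo a rule: /u/ → [ə] (rule 2); /s/ → [z] (rule 3); /u/ → [ə] (rule 2); /e/ → [ə] (rule 2); /ʃ/ → [ʒ] (rule 3); /a/ → [ə] (rule 2).
All other segments surface unchanged.

6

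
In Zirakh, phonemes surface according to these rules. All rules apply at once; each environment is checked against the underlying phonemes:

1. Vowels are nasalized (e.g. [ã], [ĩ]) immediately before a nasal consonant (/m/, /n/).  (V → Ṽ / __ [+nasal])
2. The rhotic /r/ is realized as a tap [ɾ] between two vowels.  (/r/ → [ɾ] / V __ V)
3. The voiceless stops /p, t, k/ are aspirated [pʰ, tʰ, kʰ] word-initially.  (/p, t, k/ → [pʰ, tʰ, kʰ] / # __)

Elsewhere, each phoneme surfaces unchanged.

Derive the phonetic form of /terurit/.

Rule 3 applies to /t/ (word-initial: word-initially) → [tʰ].
/e/ (between /t/ and /r/) is in the target of rule 1 but the environment (before a nasal consonant) is not met → [e].
/r/ meets the environment for rule 2 (between two vowels) → [ɾ].
/u/ (between /r/ and /r/) is in the target of rule 1 but the environment (before a nasal consonant) is not met → [u].
/r/ (between /u/ and /i/) occurs between two vowels → [ɾ] by rule 2.
/i/ — between /r/ and /t/; rule 1 does not apply here → [i].
/t/ (word-final) fails the environment for rule 3, so it stays [t].

[tʰeɾuɾit]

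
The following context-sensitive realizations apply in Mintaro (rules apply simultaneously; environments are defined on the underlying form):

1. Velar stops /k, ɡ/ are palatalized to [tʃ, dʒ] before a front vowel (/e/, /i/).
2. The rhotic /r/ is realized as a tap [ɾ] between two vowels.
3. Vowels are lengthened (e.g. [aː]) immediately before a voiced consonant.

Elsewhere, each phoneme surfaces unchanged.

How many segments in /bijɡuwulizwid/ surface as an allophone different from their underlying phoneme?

Segments that undergo a rule: /i/ → [iː] (rule 3); /u/ → [uː] (rule 3); /u/ → [uː] (rule 3); /i/ → [iː] (rule 3); /i/ → [iː] (rule 3).
All other segments surface unchanged.

5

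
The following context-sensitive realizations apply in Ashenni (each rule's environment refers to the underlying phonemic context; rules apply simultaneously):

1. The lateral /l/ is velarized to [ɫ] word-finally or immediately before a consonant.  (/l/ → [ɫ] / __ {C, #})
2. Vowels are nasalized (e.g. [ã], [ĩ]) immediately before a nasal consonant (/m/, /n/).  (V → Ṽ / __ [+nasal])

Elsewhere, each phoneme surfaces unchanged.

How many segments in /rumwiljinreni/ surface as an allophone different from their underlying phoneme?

Segments that undergo a rule: /u/ → [ũ] (rule 2); /l/ → [ɫ] (rule 1); /i/ → [ĩ] (rule 2); /e/ → [ẽ] (rule 2).
All other segments surface unchanged.

4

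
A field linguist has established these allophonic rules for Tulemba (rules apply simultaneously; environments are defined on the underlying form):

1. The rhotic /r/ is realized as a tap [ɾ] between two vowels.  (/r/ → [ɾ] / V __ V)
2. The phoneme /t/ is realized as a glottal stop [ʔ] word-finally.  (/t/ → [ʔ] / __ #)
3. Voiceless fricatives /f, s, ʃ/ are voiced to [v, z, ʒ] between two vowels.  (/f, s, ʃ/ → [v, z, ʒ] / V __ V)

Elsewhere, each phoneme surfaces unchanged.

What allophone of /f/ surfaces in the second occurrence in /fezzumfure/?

/f/ (between /m/ and /u/) fails the environment for rule 3, so it stays [f].

[f]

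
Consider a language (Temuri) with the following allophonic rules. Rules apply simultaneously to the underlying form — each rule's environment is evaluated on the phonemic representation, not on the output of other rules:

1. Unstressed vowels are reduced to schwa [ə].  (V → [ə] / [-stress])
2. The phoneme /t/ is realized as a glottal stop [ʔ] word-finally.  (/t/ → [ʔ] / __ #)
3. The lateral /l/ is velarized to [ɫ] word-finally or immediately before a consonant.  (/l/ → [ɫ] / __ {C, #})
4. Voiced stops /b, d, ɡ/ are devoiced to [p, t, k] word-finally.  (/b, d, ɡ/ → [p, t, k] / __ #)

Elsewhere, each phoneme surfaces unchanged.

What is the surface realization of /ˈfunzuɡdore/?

[ˈfunzəɡdərə]

/f/ (word-initial): no rule targets it → [f].
/u/ (between /f/ and /n/): rule 1 targets it, but not in an unstressed syllable → unchanged [u].
/n/ stays [n].
/z/ — not in any rule's target class → [z].
/u/ meets the environment for rule 1 (in an unstressed syllable) → [ə].
/ɡ/ (between /u/ and /d/) fails the environment for rule 4, so it stays [ɡ].
/d/ (between /ɡ/ and /o/) is in the target of rule 4 but the environment (word-finally) is not met → [d].
/o/ meets the environment for rule 1 (in an unstressed syllable) → [ə].
/r/ — not in any rule's target class → [r].
/e/ meets the environment for rule 1 (in an unstressed syllable) → [ə].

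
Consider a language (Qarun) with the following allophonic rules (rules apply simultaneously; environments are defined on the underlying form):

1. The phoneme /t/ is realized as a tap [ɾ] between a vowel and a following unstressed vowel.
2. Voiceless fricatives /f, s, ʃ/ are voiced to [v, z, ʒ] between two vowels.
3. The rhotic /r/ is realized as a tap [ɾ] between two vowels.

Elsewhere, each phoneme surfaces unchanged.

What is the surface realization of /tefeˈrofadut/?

/t/ — word-initial; rule 1 does not apply here → [t].
/e/ — not in any rule's target class → [e].
/f/ (between /e/ and /e/): between two vowels, so rule 2 applies → [v].
/e/ — not in any rule's target class → [e].
/r/ (between /e/ and /o/) occurs between two vowels → [ɾ] by rule 3.
/o/ (between /r/ and /f/): no rule targets it → [o].
/f/ (between /o/ and /a/): between two vowels, so rule 2 applies → [v].
/a/ (between /f/ and /d/) is unaffected → [a].
/d/ (between /a/ and /u/) is unaffected → [d].
/u/ stays [u].
/t/ — word-final; rule 1 does not apply here → [t].

[teveˈɾovadut]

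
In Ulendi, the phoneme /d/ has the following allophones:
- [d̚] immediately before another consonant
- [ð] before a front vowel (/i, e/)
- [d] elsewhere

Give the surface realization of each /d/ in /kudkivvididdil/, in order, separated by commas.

Occurrence 1 (position 3): immediately before another consonant → [d̚].
Occurrence 2 (position 9): before a front vowel (/i, e/) → [ð].
Occurrence 3 (position 11): immediately before another consonant → [d̚].
Occurrence 4 (position 12): before a front vowel (/i, e/) → [ð].

[d̚], [ð], [d̚], [ð]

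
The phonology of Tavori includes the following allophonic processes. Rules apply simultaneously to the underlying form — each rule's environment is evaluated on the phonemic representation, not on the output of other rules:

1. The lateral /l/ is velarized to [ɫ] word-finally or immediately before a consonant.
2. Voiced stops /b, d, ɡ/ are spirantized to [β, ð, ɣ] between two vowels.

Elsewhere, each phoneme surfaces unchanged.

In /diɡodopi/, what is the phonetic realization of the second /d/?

[ð]

Rule 2 applies to /d/ (between /o/ and /o/: between two vowels) → [ð].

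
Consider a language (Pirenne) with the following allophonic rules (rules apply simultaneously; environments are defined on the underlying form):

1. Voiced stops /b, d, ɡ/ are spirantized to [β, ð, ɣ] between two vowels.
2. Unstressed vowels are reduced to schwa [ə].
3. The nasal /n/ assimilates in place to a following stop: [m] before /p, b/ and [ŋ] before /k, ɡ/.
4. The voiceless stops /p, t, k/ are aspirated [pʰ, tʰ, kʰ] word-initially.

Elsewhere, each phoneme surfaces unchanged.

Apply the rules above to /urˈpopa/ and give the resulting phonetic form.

/u/ meets the environment for rule 2 (in an unstressed syllable) → [ə].
/p/ — between /r/ and /o/; rule 4 does not apply here → [p].
/o/ (between /p/ and /p/) is in the target of rule 2 but the environment (in an unstressed syllable) is not met → [o].
/p/ (between /o/ and /a/) fails the environment for rule 4, so it stays [p].
/a/ — word-final, in an unstressed syllable — surfaces as [ə] (rule 2).

[ərˈpopə]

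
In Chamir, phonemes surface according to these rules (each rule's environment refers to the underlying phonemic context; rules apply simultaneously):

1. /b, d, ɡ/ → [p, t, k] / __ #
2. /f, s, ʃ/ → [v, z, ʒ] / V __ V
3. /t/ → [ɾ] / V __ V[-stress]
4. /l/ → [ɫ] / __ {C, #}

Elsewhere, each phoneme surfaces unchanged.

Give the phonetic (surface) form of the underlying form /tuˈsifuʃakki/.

[tuˈzivuʒakki]

/t/ (word-initial): rule 3 targets it, but not between a vowel and a following unstressed vowel → unchanged [t].
/u/ (between /t/ and /s/): no rule targets it → [u].
/s/ — between /u/ and /i/, between two vowels — surfaces as [z] (rule 2).
/i/ (between /s/ and /f/) is unaffected → [i].
/f/ — between /i/ and /u/, between two vowels — surfaces as [v] (rule 2).
/u/ — not in any rule's target class → [u].
/ʃ/ — between /u/ and /a/, between two vowels — surfaces as [ʒ] (rule 2).
/a/ — not in any rule's target class → [a].
/k/ (between /a/ and /k/) is unaffected → [k].
/k/ (between /k/ and /i/): no rule targets it → [k].
/i/ — not in any rule's target class → [i].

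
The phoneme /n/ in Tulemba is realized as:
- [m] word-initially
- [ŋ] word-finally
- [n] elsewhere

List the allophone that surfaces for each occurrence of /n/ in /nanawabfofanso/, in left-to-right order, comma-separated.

Occurrence 1 (position 1): word-initially → [m].
Occurrence 2 (position 3): no conditioning environment matches → elsewhere allophone [n].
Occurrence 3 (position 12): no conditioning environment matches → elsewhere allophone [n].

[m], [n], [n]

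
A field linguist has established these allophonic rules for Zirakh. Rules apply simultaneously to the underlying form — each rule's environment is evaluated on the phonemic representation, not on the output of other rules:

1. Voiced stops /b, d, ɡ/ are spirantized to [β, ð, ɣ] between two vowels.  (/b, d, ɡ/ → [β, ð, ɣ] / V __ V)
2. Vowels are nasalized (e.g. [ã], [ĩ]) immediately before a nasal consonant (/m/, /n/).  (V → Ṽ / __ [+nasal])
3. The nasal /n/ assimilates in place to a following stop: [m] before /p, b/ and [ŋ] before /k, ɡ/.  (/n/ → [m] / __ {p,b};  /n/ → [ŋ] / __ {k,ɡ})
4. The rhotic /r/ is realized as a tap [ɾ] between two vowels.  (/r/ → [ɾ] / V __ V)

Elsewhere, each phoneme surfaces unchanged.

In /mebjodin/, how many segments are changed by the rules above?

Segments that undergo a rule: /d/ → [ð] (rule 1); /i/ → [ĩ] (rule 2).
All other segments surface unchanged.

2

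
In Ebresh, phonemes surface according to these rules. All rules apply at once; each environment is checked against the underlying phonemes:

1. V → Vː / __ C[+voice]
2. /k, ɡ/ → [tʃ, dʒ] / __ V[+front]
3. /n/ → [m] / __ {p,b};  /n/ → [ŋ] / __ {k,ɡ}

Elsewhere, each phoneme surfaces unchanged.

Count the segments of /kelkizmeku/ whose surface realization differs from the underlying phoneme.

Segments that undergo a rule: /k/ → [tʃ] (rule 2); /e/ → [eː] (rule 1); /k/ → [tʃ] (rule 2); /i/ → [iː] (rule 1).
All other segments surface unchanged.

4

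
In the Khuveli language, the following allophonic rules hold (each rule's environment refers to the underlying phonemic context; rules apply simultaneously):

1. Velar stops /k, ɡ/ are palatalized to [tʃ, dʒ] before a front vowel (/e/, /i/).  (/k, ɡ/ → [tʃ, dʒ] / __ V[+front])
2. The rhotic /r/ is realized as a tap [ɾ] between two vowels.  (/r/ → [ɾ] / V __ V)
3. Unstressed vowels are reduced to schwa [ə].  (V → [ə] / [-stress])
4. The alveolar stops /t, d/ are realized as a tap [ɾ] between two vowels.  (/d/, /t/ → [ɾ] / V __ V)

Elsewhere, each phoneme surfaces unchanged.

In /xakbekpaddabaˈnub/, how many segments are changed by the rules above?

Segments that undergo a rule: /a/ → [ə] (rule 3); /e/ → [ə] (rule 3); /a/ → [ə] (rule 3); /a/ → [ə] (rule 3); /a/ → [ə] (rule 3).
All other segments surface unchanged.

5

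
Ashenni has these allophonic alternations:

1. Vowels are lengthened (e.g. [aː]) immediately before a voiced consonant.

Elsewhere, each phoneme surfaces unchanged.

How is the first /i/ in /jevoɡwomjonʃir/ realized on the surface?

[iː]

/i/ (between /ʃ/ and /r/) occurs before a voiced consonant → [iː] by rule 1.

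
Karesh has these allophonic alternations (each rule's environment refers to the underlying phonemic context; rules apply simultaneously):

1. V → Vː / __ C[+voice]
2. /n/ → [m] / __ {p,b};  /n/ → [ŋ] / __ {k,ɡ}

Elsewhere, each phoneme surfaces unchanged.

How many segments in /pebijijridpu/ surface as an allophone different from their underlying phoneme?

Segments that undergo a rule: /e/ → [eː] (rule 1); /i/ → [iː] (rule 1); /i/ → [iː] (rule 1); /i/ → [iː] (rule 1).
All other segments surface unchanged.

4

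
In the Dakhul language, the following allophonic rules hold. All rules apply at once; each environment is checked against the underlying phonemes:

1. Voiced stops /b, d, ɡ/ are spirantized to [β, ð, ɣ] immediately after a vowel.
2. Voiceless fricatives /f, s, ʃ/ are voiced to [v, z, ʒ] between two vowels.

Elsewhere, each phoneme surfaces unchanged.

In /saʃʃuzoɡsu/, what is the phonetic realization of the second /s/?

[s]

/s/ (between /ɡ/ and /u/) is in the target of rule 2 but the environment (between two vowels) is not met → [s].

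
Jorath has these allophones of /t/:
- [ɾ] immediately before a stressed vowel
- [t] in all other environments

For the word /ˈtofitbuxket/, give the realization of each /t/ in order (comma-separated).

Occurrence 1 (position 1): immediately before a stressed vowel → [ɾ].
Occurrence 2 (position 5): no conditioning environment matches → elsewhere allophone [t].
Occurrence 3 (position 11): no conditioning environment matches → elsewhere allophone [t].

[ɾ], [t], [t]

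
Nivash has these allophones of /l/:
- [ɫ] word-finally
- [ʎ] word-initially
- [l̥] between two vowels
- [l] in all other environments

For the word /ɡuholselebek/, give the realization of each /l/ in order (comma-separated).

Occurrence 1 (position 5): no conditioning environment matches → elsewhere allophone [l].
Occurrence 2 (position 8): between two vowels → [l̥].

[l], [l̥]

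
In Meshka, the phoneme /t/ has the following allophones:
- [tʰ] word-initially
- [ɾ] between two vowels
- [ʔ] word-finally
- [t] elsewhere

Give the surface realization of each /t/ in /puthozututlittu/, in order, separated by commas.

Occurrence 1 (position 3): no conditioning environment matches → elsewhere allophone [t].
Occurrence 2 (position 8): between two vowels → [ɾ].
Occurrence 3 (position 10): no conditioning environment matches → elsewhere allophone [t].
Occurrence 4 (position 13): no conditioning environment matches → elsewhere allophone [t].
Occurrence 5 (position 14): no conditioning environment matches → elsewhere allophone [t].

[t], [ɾ], [t], [t], [t]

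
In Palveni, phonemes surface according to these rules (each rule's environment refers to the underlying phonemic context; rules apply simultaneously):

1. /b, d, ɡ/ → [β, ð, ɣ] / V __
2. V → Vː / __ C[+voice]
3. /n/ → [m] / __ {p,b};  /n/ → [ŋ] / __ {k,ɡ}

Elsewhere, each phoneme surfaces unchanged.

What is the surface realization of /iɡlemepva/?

/i/ (word-initial): before a voiced consonant, so rule 2 applies → [iː].
/ɡ/ meets the environment for rule 1 (immediately after a vowel) → [ɣ].
/l/ stays [l].
/e/ — between /l/ and /m/, before a voiced consonant — surfaces as [eː] (rule 2).
/m/ (between /e/ and /e/): no rule targets it → [m].
/e/ (between /m/ and /p/) is in the target of rule 2 but the environment (before a voiced consonant) is not met → [e].
/p/ (between /e/ and /v/): no rule targets it → [p].
/v/ stays [v].
/a/ (word-final) is in the target of rule 2 but the environment (before a voiced consonant) is not met → [a].

[iːɣleːmepva]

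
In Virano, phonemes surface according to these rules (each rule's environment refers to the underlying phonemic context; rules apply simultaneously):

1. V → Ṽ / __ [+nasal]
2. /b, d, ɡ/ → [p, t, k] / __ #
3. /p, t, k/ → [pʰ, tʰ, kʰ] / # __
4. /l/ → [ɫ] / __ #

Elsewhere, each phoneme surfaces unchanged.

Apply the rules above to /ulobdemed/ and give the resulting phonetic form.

/u/ (word-initial) fails the environment for rule 1, so it stays [u].
/l/ (between /u/ and /o/): rule 4 targets it, but not word-finally → unchanged [l].
/o/ — between /l/ and /b/; rule 1 does not apply here → [o].
/b/ (between /o/ and /d/): rule 2 targets it, but not word-finally → unchanged [b].
/d/ (between /b/ and /e/) fails the environment for rule 2, so it stays [d].
/e/ (between /d/ and /m/): before a nasal consonant, so rule 1 applies → [ẽ].
/m/ — not in any rule's target class → [m].
/e/ (between /m/ and /d/): rule 1 targets it, but not before a nasal consonant → unchanged [e].
/d/ (word-final) occurs word-finally → [t] by rule 2.

[ulobdẽmet]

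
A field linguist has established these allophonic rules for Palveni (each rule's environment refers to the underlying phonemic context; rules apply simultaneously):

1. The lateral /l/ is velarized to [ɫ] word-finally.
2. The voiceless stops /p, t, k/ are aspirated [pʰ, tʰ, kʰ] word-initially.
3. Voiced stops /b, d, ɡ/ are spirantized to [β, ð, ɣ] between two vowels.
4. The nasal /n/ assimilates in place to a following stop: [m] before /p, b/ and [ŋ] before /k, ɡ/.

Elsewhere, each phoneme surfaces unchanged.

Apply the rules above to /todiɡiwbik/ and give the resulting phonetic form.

Rule 2 applies to /t/ (word-initial: word-initially) → [tʰ].
/o/ (between /t/ and /d/): no rule targets it → [o].
Rule 3 applies to /d/ (between /o/ and /i/: between two vowels) → [ð].
/i/ — not in any rule's target class → [i].
/ɡ/ (between /i/ and /i/) occurs between two vowels → [ɣ] by rule 3.
/i/ — not in any rule's target class → [i].
/w/ — not in any rule's target class → [w].
/b/ (between /w/ and /i/) is in the target of rule 3 but the environment (between two vowels) is not met → [b].
/i/ stays [i].
/k/ (word-final) fails the environment for rule 2, so it stays [k].

[tʰoðiɣiwbik]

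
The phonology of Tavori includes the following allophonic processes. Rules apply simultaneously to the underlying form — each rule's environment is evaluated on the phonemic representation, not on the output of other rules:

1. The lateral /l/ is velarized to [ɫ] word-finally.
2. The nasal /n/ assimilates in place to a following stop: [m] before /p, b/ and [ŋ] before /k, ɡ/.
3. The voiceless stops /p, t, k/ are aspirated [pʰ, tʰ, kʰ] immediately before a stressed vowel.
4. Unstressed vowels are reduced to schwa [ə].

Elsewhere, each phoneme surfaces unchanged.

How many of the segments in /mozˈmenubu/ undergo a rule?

Segments that undergo a rule: /o/ → [ə] (rule 4); /u/ → [ə] (rule 4); /u/ → [ə] (rule 4).
All other segments surface unchanged.

3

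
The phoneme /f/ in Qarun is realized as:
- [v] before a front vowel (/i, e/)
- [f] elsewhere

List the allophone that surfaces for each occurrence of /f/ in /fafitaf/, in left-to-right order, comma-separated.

Occurrence 1 (position 1): no conditioning environment matches → elsewhere allophone [f].
Occurrence 2 (position 3): before a front vowel (/i, e/) → [v].
Occurrence 3 (position 7): no conditioning environment matches → elsewhere allophone [f].

[f], [v], [f]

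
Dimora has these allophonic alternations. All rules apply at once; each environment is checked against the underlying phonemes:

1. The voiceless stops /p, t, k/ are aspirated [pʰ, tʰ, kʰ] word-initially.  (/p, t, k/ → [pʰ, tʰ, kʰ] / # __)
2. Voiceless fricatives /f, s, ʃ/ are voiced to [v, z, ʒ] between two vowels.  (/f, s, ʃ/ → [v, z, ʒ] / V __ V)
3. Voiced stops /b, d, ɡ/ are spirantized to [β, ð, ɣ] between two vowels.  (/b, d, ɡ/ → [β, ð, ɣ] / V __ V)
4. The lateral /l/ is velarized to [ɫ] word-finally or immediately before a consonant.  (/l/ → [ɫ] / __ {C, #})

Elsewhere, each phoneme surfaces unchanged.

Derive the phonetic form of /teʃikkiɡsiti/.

[tʰeʒikkiɡsiti]

/t/ (word-initial): word-initially, so rule 1 applies → [tʰ].
/e/ stays [e].
/ʃ/ (between /e/ and /i/) occurs between two vowels → [ʒ] by rule 2.
/i/ stays [i].
/k/ (between /i/ and /k/) is in the target of rule 1 but the environment (word-initially) is not met → [k].
/k/ (between /k/ and /i/) fails the environment for rule 1, so it stays [k].
/i/ (between /k/ and /ɡ/) is unaffected → [i].
/ɡ/ (between /i/ and /s/) is in the target of rule 3 but the environment (between two vowels) is not met → [ɡ].
/s/ (between /ɡ/ and /i/) fails the environment for rule 2, so it stays [s].
/i/ (between /s/ and /t/): no rule targets it → [i].
/t/ (between /i/ and /i/): rule 1 targets it, but not word-initially → unchanged [t].
/i/ (word-final): no rule targets it → [i].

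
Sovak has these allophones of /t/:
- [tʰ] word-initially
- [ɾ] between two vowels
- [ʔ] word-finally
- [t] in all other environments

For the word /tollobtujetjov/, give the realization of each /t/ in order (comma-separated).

[tʰ], [t], [t]

Occurrence 1 (position 1): word-initially → [tʰ].
Occurrence 2 (position 7): no conditioning environment matches → elsewhere allophone [t].
Occurrence 3 (position 11): no conditioning environment matches → elsewhere allophone [t].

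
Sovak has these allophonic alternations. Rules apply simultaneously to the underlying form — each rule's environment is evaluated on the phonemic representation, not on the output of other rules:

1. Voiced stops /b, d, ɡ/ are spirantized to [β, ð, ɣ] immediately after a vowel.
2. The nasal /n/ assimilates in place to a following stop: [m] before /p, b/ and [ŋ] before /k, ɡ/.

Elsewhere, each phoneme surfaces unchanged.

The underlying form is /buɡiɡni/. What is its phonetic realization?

/b/ — word-initial; rule 1 does not apply here → [b].
/ɡ/ (between /u/ and /i/): immediately after a vowel, so rule 1 applies → [ɣ].
/ɡ/ — between /i/ and /n/, immediately after a vowel — surfaces as [ɣ] (rule 1).
/n/ (between /ɡ/ and /i/) is in the target of rule 2 but the environment (before a labial or velar stop) is not met → [n].

[buɣiɣni]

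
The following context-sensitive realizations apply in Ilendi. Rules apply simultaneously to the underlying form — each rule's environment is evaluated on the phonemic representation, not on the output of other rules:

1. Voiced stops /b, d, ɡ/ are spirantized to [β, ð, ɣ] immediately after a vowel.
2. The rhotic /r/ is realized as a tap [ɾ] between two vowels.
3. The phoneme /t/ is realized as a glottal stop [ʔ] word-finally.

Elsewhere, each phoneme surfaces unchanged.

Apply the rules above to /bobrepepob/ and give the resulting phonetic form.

/b/ (word-initial): rule 1 targets it, but not immediately after a vowel → unchanged [b].
/o/ (between /b/ and /b/) is unaffected → [o].
/b/ — between /o/ and /r/, immediately after a vowel — surfaces as [β] (rule 1).
/r/ (between /b/ and /e/) is in the target of rule 2 but the environment (between two vowels) is not met → [r].
/e/ (between /r/ and /p/) is unaffected → [e].
/p/ stays [p].
/e/ (between /p/ and /p/) is unaffected → [e].
/p/ — not in any rule's target class → [p].
/o/ stays [o].
/b/ (word-final) occurs immediately after a vowel → [β] by rule 1.

[boβrepepoβ]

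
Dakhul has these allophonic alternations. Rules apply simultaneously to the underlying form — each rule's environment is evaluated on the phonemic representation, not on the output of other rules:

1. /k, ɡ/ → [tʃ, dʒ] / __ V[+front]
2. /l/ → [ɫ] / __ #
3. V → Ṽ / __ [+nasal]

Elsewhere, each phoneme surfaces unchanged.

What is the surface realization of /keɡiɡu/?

[tʃedʒiɡu]

/k/ (word-initial): before a front vowel, so rule 1 applies → [tʃ].
/e/ (between /k/ and /ɡ/) fails the environment for rule 3, so it stays [e].
Rule 1 applies to /ɡ/ (between /e/ and /i/: before a front vowel) → [dʒ].
/i/ (between /ɡ/ and /ɡ/) is in the target of rule 3 but the environment (before a nasal consonant) is not met → [i].
/ɡ/ (between /i/ and /u/) is in the target of rule 1 but the environment (before a front vowel) is not met → [ɡ].
/u/ — word-final; rule 3 does not apply here → [u].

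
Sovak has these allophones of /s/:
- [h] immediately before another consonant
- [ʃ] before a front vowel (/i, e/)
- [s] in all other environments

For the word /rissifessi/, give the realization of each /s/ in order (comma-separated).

[h], [ʃ], [h], [ʃ]

Occurrence 1 (position 3): immediately before another consonant → [h].
Occurrence 2 (position 4): before a front vowel (/i, e/) → [ʃ].
Occurrence 3 (position 8): immediately before another consonant → [h].
Occurrence 4 (position 9): before a front vowel (/i, e/) → [ʃ].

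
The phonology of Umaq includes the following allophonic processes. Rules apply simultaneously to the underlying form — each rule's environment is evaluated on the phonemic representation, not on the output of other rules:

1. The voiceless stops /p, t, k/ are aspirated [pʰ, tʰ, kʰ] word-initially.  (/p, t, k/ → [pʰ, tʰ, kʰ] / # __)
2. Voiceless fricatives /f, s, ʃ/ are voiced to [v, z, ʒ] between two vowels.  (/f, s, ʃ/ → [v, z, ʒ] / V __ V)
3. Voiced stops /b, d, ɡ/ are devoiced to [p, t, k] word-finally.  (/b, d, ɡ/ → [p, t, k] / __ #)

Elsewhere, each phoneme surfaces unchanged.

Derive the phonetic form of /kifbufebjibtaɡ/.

[kʰifbuvebjibtak]

/k/ (word-initial): word-initially, so rule 1 applies → [kʰ].
/i/ stays [i].
/f/ (between /i/ and /b/) is in the target of rule 2 but the environment (between two vowels) is not met → [f].
/b/ (between /f/ and /u/) is in the target of rule 3 but the environment (word-finally) is not met → [b].
/u/ — not in any rule's target class → [u].
/f/ (between /u/ and /e/) occurs between two vowels → [v] by rule 2.
/e/ (between /f/ and /b/) is unaffected → [e].
/b/ (between /e/ and /j/) is in the target of rule 3 but the environment (word-finally) is not met → [b].
/j/ — not in any rule's target class → [j].
/i/ (between /j/ and /b/) is unaffected → [i].
/b/ — between /i/ and /t/; rule 3 does not apply here → [b].
/t/ (between /b/ and /a/) fails the environment for rule 1, so it stays [t].
/a/ stays [a].
/ɡ/ — word-final, word-finally — surfaces as [k] (rule 3).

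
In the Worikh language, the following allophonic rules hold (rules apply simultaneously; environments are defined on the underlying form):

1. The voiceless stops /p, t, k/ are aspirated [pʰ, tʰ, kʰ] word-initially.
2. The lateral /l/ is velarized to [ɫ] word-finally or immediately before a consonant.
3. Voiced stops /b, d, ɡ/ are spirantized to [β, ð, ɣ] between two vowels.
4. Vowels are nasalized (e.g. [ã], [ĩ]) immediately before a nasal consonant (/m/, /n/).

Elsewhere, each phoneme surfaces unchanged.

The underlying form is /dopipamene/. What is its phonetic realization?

/d/ — word-initial; rule 3 does not apply here → [d].
/o/ (between /d/ and /p/) fails the environment for rule 4, so it stays [o].
/p/ (between /o/ and /i/) fails the environment for rule 1, so it stays [p].
/i/ (between /p/ and /p/) is in the target of rule 4 but the environment (before a nasal consonant) is not met → [i].
/p/ (between /i/ and /a/) is in the target of rule 1 but the environment (word-initially) is not met → [p].
Rule 4 applies to /a/ (between /p/ and /m/: before a nasal consonant) → [ã].
/m/ (between /a/ and /e/): no rule targets it → [m].
/e/ (between /m/ and /n/) occurs before a nasal consonant → [ẽ] by rule 4.
/n/ (between /e/ and /e/) is unaffected → [n].
/e/ (word-final) fails the environment for rule 4, so it stays [e].

[dopipãmẽne]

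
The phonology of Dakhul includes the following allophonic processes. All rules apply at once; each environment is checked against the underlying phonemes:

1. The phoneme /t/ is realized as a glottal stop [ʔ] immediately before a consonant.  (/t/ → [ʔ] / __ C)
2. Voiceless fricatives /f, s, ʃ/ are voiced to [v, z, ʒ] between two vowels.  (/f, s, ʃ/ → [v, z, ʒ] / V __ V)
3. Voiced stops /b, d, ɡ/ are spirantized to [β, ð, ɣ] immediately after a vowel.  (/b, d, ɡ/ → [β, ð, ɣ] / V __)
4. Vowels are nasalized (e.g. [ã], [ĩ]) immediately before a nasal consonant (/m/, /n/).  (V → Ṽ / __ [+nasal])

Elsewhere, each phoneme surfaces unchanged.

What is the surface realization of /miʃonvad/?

[miʒõnvað]

/i/ (between /m/ and /ʃ/) fails the environment for rule 4, so it stays [i].
/ʃ/ — between /i/ and /o/, between two vowels — surfaces as [ʒ] (rule 2).
/o/ — between /ʃ/ and /n/, before a nasal consonant — surfaces as [õ] (rule 4).
/a/ (between /v/ and /d/) is in the target of rule 4 but the environment (before a nasal consonant) is not met → [a].
/d/ meets the environment for rule 3 (immediately after a vowel) → [ð].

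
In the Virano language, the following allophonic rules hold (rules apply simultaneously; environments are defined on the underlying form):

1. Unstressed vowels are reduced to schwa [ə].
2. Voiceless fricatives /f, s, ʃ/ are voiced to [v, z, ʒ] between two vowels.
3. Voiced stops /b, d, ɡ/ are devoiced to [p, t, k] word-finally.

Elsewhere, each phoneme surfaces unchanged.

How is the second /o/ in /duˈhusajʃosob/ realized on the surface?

[ə]

Rule 1 applies to /o/ (between /s/ and /b/: in an unstressed syllable) → [ə].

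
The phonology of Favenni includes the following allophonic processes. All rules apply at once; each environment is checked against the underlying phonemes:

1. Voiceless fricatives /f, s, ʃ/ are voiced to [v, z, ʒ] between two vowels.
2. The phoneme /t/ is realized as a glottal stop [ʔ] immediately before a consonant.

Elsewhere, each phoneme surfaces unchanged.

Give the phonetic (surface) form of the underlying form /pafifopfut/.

/f/ (between /a/ and /i/): between two vowels, so rule 1 applies → [v].
/f/ (between /i/ and /o/) occurs between two vowels → [v] by rule 1.
/f/ (between /p/ and /u/) fails the environment for rule 1, so it stays [f].
/t/ (word-final) fails the environment for rule 2, so it stays [t].

[pavivopfut]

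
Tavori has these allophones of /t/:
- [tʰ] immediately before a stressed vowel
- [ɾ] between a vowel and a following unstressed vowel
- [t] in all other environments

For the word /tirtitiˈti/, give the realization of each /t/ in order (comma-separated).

Occurrence 1 (position 1): no conditioning environment matches → elsewhere allophone [t].
Occurrence 2 (position 4): no conditioning environment matches → elsewhere allophone [t].
Occurrence 3 (position 6): between a vowel and an unstressed vowel → [ɾ].
Occurrence 4 (position 8): immediately before a stressed vowel → [tʰ].

[t], [t], [ɾ], [tʰ]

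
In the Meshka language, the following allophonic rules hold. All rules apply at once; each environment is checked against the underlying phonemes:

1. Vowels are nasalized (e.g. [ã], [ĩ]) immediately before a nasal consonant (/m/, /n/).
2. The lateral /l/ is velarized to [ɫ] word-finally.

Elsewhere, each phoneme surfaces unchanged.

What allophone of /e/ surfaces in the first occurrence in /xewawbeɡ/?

/e/ — between /x/ and /w/; rule 1 does not apply here → [e].

[e]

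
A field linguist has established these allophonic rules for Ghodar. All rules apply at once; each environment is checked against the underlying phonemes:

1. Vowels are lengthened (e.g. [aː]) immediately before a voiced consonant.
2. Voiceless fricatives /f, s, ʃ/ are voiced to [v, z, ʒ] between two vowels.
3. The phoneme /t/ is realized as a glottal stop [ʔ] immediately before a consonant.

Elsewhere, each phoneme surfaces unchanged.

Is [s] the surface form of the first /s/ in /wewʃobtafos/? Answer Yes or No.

Yes

/s/ (word-final) fails the environment for rule 2, so it stays [s].
The actual realization is [s], which matches [s].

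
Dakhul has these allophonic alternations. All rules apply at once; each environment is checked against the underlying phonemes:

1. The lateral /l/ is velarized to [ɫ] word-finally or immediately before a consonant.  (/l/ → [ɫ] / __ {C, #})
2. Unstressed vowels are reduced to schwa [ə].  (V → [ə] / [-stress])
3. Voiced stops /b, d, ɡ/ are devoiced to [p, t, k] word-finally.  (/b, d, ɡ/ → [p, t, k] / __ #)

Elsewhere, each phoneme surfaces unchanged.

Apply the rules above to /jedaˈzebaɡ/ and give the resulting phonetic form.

/j/ stays [j].
/e/ meets the environment for rule 2 (in an unstressed syllable) → [ə].
/d/ (between /e/ and /a/) fails the environment for rule 3, so it stays [d].
/a/ — between /d/ and /z/, in an unstressed syllable — surfaces as [ə] (rule 2).
/z/ (between /a/ and /e/): no rule targets it → [z].
/e/ (between /z/ and /b/): rule 2 targets it, but not in an unstressed syllable → unchanged [e].
/b/ (between /e/ and /a/) fails the environment for rule 3, so it stays [b].
/a/ — between /b/ and /ɡ/, in an unstressed syllable — surfaces as [ə] (rule 2).
Rule 3 applies to /ɡ/ (word-final: word-finally) → [k].

[jədəˈzebək]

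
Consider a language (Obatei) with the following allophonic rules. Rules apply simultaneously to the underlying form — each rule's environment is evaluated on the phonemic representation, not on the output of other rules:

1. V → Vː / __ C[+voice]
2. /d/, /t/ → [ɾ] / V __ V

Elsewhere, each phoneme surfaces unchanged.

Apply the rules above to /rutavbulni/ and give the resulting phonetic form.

[ruɾaːvbuːlni]

/r/ — not in any rule's target class → [r].
/u/ (between /r/ and /t/) fails the environment for rule 1, so it stays [u].
/t/ (between /u/ and /a/) occurs between two vowels → [ɾ] by rule 2.
Rule 1 applies to /a/ (between /t/ and /v/: before a voiced consonant) → [aː].
/v/ (between /a/ and /b/) is unaffected → [v].
/b/ — not in any rule's target class → [b].
/u/ (between /b/ and /l/) occurs before a voiced consonant → [uː] by rule 1.
/l/ stays [l].
/n/ stays [n].
/i/ (word-final): rule 1 targets it, but not before a voiced consonant → unchanged [i].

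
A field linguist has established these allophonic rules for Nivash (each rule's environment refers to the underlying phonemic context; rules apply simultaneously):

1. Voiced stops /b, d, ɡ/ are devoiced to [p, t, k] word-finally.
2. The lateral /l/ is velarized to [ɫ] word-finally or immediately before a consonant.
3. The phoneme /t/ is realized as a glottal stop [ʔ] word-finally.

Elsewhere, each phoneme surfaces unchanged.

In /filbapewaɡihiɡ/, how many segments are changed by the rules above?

2

Segments that undergo a rule: /l/ → [ɫ] (rule 2); /ɡ/ → [k] (rule 1).
All other segments surface unchanged.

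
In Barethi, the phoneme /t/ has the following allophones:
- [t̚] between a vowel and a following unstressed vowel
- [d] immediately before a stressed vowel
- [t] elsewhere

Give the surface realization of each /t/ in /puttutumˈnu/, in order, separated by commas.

Occurrence 1 (position 3): no conditioning environment matches → elsewhere allophone [t].
Occurrence 2 (position 4): no conditioning environment matches → elsewhere allophone [t].
Occurrence 3 (position 6): between a vowel and a following unstressed vowel → [t̚].

[t], [t], [t̚]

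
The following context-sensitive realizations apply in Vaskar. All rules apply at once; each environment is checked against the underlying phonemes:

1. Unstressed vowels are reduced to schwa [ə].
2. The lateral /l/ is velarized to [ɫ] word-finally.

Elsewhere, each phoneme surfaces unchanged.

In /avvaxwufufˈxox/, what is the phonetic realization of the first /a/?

[ə]

/a/ (word-initial) occurs in an unstressed syllable → [ə] by rule 1.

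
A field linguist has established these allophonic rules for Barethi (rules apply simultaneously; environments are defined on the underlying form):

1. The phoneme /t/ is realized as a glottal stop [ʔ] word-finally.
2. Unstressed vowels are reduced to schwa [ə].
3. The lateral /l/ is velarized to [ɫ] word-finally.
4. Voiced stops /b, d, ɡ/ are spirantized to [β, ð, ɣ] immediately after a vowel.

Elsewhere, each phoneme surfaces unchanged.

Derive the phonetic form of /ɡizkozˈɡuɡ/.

[ɡəzkəzˈɡuɣ]

/ɡ/ (word-initial) fails the environment for rule 4, so it stays [ɡ].
/i/ (between /ɡ/ and /z/) occurs in an unstressed syllable → [ə] by rule 2.
/z/ (between /i/ and /k/): no rule targets it → [z].
/k/ (between /z/ and /o/) is unaffected → [k].
Rule 2 applies to /o/ (between /k/ and /z/: in an unstressed syllable) → [ə].
/z/ stays [z].
/ɡ/ (between /z/ and /u/) is in the target of rule 4 but the environment (immediately after a vowel) is not met → [ɡ].
/u/ (between /ɡ/ and /ɡ/) is in the target of rule 2 but the environment (in an unstressed syllable) is not met → [u].
Rule 4 applies to /ɡ/ (word-final: immediately after a vowel) → [ɣ].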